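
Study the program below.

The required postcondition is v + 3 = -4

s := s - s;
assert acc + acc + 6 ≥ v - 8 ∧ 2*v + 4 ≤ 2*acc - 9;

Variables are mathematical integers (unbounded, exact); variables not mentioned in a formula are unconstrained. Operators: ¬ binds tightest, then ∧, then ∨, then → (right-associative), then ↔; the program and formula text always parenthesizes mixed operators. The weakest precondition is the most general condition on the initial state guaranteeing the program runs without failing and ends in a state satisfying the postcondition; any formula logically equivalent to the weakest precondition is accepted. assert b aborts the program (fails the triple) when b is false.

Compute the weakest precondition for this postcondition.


Working backward. After the program, the postcondition v + 3 = -4 must hold; in canonical form it is v = -7.
Before assert acc + acc + 6 ≥ v - 8 ∧ 2*v + 4 ≤ 2*acc - 9: 2*acc ≥ v - 14 ∧ 2*v ≤ 2*acc - 13 ∧ v = -7
Before s := s - s: 2*acc ≥ v - 14 ∧ 2*v ≤ 2*acc - 13 ∧ v = -7
Answer: WP = 2*acc ≥ v - 14 ∧ 2*v ≤ 2*acc - 13 ∧ v = -7


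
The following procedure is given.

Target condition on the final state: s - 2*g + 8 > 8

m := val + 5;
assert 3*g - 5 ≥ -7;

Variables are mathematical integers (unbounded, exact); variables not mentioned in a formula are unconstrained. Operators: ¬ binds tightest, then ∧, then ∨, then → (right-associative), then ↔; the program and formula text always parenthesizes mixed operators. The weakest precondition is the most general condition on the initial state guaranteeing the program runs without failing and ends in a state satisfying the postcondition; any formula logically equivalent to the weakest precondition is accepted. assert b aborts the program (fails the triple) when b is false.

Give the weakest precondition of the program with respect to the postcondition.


Working backward. After the program, the postcondition s - 2*g + 8 > 8 must hold; in canonical form it is s > 2*g.
Before assert 3*g - 5 ≥ -7: 3*g ≥ -2 ∧ s > 2*g
Before m := val + 5: 3*g ≥ -2 ∧ s > 2*g
Answer: WP = 3*g ≥ -2 ∧ s > 2*g


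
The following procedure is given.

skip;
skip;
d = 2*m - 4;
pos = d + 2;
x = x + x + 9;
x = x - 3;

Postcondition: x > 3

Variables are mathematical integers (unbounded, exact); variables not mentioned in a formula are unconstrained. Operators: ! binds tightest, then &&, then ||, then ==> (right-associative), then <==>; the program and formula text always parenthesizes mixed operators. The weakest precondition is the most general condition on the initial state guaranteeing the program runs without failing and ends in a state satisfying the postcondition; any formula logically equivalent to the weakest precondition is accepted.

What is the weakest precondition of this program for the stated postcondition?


Working backward. After the program, x > 3 must hold.
Before x := x - 3: x > 6
Before x := x + x + 9: 2*x > -3
Before pos := d + 2: 2*x > -3
Before d := 2*m - 4: 2*x > -3
Before skip: 2*x > -3
Before skip: 2*x > -3
Answer: WP = 2*x > -3


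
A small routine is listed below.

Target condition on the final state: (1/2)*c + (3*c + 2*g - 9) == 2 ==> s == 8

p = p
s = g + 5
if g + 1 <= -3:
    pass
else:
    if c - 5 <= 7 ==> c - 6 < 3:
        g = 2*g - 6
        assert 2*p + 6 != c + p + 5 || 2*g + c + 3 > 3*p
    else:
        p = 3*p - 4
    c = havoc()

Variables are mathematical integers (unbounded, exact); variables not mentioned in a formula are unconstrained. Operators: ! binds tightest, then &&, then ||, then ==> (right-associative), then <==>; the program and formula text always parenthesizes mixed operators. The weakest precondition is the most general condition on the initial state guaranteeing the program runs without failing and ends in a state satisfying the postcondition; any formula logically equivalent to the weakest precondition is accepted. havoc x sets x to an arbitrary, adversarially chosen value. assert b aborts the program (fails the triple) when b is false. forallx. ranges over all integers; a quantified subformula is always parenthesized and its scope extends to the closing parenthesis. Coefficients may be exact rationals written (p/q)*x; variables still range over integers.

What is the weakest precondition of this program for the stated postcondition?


Working backward. After the program, the postcondition (1/2)*c + (3*c + 2*g - 9) == 2 ==> s == 8 must hold; in canonical form it is (7/2)*c + 2*g == 11 ==> s == 8.
Then branch requires (7/2)*c + 2*g == 11 ==> s == 8; else branch requires ((c <= 12 ==> c < 9) ==> ((p != c - 1 || c + 4*g > 3*p + 9) && (forall c_1. ((7/2)*c_1 + 4*g == 23 ==> s == 8)))) && ((!(c <= 12 ==> c < 9)) ==> (forall c_1. ((7/2)*c_1 + 2*g == 11 ==> s == 8))).
Before the if: (g <= -4 ==> ((7/2)*c + 2*g == 11 ==> s == 8)) && ((!(g <= -4)) ==> (((c <= 12 ==> c < 9) ==> ((p != c - 1 || c + 4*g > 3*p + 9) && (forall c_1. ((7/2)*c_1 + 4*g == 23 ==> s == 8)))) && ((!(c <= 12 ==> c < 9)) ==> (forall c_1. ((7/2)*c_1 + 2*g == 11 ==> s == 8)))))
Before s := g + 5: (g <= -4 ==> ((7/2)*c + 2*g == 11 ==> g == 3)) && ((!(g <= -4)) ==> (((c <= 12 ==> c < 9) ==> ((p != c - 1 || c + 4*g > 3*p + 9) && (forall c_1. ((7/2)*c_1 + 4*g == 23 ==> g == 3)))) && ((!(c <= 12 ==> c < 9)) ==> (forall c_1. ((7/2)*c_1 + 2*g == 11 ==> g == 3)))))
Before p := p: (g <= -4 ==> ((7/2)*c + 2*g == 11 ==> g == 3)) && ((!(g <= -4)) ==> (((c <= 12 ==> c < 9) ==> ((p != c - 1 || c + 4*g > 3*p + 9) && (forall c_1. ((7/2)*c_1 + 4*g == 23 ==> g == 3)))) && ((!(c <= 12 ==> c < 9)) ==> (forall c_1. ((7/2)*c_1 + 2*g == 11 ==> g == 3)))))
Answer: WP = (g <= -4 ==> ((7/2)*c + 2*g == 11 ==> g == 3)) && ((!(g <= -4)) ==> (((c <= 12 ==> c < 9) ==> ((p != c - 1 || c + 4*g > 3*p + 9) && (forall c_1. ((7/2)*c_1 + 4*g == 23 ==> g == 3)))) && ((!(c <= 12 ==> c < 9)) ==> (forall c_1. ((7/2)*c_1 + 2*g == 11 ==> g == 3)))))


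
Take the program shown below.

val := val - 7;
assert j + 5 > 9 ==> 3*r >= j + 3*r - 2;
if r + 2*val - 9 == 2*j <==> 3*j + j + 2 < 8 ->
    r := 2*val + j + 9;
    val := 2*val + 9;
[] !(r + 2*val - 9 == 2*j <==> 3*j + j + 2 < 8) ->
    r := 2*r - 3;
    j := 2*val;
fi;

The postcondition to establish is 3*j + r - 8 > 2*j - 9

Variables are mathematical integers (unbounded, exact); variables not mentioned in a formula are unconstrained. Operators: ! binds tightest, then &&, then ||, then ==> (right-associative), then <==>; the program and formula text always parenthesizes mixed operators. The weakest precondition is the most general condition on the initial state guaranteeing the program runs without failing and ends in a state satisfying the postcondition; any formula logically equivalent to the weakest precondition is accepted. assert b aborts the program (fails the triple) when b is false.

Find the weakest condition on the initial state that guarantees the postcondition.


Working backward. After the program, the postcondition 3*j + r - 8 > 2*j - 9 must hold; in canonical form it is j + r > -1.
Then branch requires 2*j + 2*val > -10; else branch requires 2*r + 2*val > 2.
Before the if: ((r + 2*val == 2*j + 9 <==> 4*j < 6) ==> 2*j + 2*val > -10) && ((!(r + 2*val == 2*j + 9 <==> 4*j < 6)) ==> 2*r + 2*val > 2)
Before assert j + 5 > 9 ==> 3*r >= j + 3*r - 2: (j > 4 ==> j <= 2) && ((r + 2*val == 2*j + 9 <==> 4*j < 6) ==> 2*j + 2*val > -10) && ((!(r + 2*val == 2*j + 9 <==> 4*j < 6)) ==> 2*r + 2*val > 2)
Before val := val - 7: (j > 4 ==> j <= 2) && ((r + 2*val == 2*j + 23 <==> 4*j < 6) ==> 2*j + 2*val > 4) && ((!(r + 2*val == 2*j + 23 <==> 4*j < 6)) ==> 2*r + 2*val > 16)
Answer: WP = (j > 4 ==> j <= 2) && ((r + 2*val == 2*j + 23 <==> 4*j < 6) ==> 2*j + 2*val > 4) && ((!(r + 2*val == 2*j + 23 <==> 4*j < 6)) ==> 2*r + 2*val > 16)


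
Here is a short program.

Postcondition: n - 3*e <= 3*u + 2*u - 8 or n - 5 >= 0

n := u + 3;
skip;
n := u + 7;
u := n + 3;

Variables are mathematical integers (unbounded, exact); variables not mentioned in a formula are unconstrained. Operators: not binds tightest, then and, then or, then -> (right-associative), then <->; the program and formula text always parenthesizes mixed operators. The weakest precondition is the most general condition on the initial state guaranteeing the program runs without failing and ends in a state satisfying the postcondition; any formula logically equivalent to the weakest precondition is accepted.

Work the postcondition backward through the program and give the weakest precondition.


Working backward. After the program, the postcondition n - 3*e <= 3*u + 2*u - 8 or n - 5 >= 0 must hold; in canonical form it is n <= 3*e + 5*u - 8 or n >= 5.
Before u := n + 3: 3*e + 4*n >= -7 or n >= 5
Before n := u + 7: 3*e + 4*u >= -35 or u >= -2
Before skip: 3*e + 4*u >= -35 or u >= -2
Before n := u + 3: 3*e + 4*u >= -35 or u >= -2
Answer: WP = 3*e + 4*u >= -35 or u >= -2


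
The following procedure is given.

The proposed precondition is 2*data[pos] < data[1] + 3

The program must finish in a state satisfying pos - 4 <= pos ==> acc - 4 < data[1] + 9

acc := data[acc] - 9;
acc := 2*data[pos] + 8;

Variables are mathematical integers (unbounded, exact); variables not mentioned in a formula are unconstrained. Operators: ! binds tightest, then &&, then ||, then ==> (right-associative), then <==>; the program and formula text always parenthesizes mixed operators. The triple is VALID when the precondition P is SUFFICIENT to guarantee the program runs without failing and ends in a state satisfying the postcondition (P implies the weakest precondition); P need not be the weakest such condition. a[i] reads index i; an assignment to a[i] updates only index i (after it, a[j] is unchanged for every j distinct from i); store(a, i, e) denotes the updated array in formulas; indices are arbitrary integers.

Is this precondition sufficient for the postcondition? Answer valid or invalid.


Working backward. After the program, the postcondition pos - 4 <= pos ==> acc - 4 < data[1] + 9 must hold; in canonical form it is acc < data[1] + 13.
Before acc := 2*data[pos] + 8: 2*data[pos] < data[1] + 5
Before acc := data[acc] - 9: 2*data[pos] < data[1] + 5
The weakest precondition is 2*data[pos] < data[1] + 5.
Check whether 2*data[pos] < data[1] + 3 implies it.
Every state satisfying the precondition satisfies the weakest precondition: the implication holds.
Answer: valid


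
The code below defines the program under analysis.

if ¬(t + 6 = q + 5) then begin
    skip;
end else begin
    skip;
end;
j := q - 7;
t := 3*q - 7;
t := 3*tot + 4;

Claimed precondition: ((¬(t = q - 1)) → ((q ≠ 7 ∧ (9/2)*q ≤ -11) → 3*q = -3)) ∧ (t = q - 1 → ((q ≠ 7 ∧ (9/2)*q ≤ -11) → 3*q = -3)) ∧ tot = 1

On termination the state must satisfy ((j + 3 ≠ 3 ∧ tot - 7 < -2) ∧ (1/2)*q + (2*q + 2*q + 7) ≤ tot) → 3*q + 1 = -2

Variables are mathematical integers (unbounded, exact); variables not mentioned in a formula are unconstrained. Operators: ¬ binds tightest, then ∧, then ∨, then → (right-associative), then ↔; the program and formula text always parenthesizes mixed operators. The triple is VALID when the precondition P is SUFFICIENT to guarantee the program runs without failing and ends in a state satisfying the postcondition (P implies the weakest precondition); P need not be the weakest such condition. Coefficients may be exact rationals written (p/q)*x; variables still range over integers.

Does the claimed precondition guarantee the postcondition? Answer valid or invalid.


Working backward. After the program, the postcondition ((j + 3 ≠ 3 ∧ tot - 7 < -2) ∧ (1/2)*q + (2*q + 2*q + 7) ≤ tot) → 3*q + 1 = -2 must hold; in canonical form it is (j ≠ 0 ∧ tot < 5 ∧ (9/2)*q ≤ tot - 7) → 3*q = -3.
Before t := 3*tot + 4: (j ≠ 0 ∧ tot < 5 ∧ (9/2)*q ≤ tot - 7) → 3*q = -3
Before t := 3*q - 7: (j ≠ 0 ∧ tot < 5 ∧ (9/2)*q ≤ tot - 7) → 3*q = -3
Before j := q - 7: (q ≠ 7 ∧ tot < 5 ∧ (9/2)*q ≤ tot - 7) → 3*q = -3
Then branch requires (q ≠ 7 ∧ tot < 5 ∧ (9/2)*q ≤ tot - 7) → 3*q = -3; else branch requires (q ≠ 7 ∧ tot < 5 ∧ (9/2)*q ≤ tot - 7) → 3*q = -3.
Before the if: ((¬(t = q - 1)) → ((q ≠ 7 ∧ tot < 5 ∧ (9/2)*q ≤ tot - 7) → 3*q = -3)) ∧ (t = q - 1 → ((q ≠ 7 ∧ tot < 5 ∧ (9/2)*q ≤ tot - 7) → 3*q = -3))
The weakest precondition is ((¬(t = q - 1)) → ((q ≠ 7 ∧ tot < 5 ∧ (9/2)*q ≤ tot - 7) → 3*q = -3)) ∧ (t = q - 1 → ((q ≠ 7 ∧ tot < 5 ∧ (9/2)*q ≤ tot - 7) → 3*q = -3)).
Check whether ((¬(t = q - 1)) → ((q ≠ 7 ∧ (9/2)*q ≤ -11) → 3*q = -3)) ∧ (t = q - 1 → ((q ≠ 7 ∧ (9/2)*q ≤ -11) → 3*q = -3)) ∧ tot = 1 implies it.
Countermodel: at the initial state q = -2, t = -2, tot = 1, the precondition holds but the weakest precondition fails.
Answer: invalid


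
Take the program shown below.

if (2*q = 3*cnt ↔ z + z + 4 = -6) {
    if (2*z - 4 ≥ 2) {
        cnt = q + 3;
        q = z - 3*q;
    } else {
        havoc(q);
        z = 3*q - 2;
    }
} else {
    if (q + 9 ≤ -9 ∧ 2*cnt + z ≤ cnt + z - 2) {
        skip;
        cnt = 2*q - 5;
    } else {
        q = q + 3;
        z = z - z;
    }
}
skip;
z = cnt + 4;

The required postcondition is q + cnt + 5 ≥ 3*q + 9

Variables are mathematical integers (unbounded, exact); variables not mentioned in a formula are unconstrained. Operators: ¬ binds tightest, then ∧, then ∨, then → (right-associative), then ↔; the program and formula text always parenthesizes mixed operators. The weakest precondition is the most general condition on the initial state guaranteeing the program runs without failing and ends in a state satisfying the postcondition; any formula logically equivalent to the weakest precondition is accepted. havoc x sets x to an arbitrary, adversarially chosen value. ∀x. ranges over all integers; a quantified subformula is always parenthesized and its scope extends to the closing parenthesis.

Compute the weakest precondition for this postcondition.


Working backward. After the program, the postcondition q + cnt + 5 ≥ 3*q + 9 must hold; in canonical form it is cnt ≥ 2*q + 4.
Before z := cnt + 4: cnt ≥ 2*q + 4
Before skip: cnt ≥ 2*q + 4
Then branch requires (2*z ≥ 6 → 7*q ≥ 2*z + 1) ∧ ((¬(2*z ≥ 6)) → (∀q_1. cnt ≥ 2*q_1 + 4)); else branch requires (¬(q ≤ -18 ∧ cnt ≤ -2)) ∧ ((¬(q ≤ -18 ∧ cnt ≤ -2)) → cnt ≥ 2*q + 10).
Before the if: ((2*q = 3*cnt ↔ 2*z = -10) → ((2*z ≥ 6 → 7*q ≥ 2*z + 1) ∧ ((¬(2*z ≥ 6)) → (∀q_1. cnt ≥ 2*q_1 + 4)))) ∧ ((¬(2*q = 3*cnt ↔ 2*z = -10)) → ((¬(q ≤ -18 ∧ cnt ≤ -2)) ∧ ((¬(q ≤ -18 ∧ cnt ≤ -2)) → cnt ≥ 2*q + 10)))
Answer: WP = ((2*q = 3*cnt ↔ 2*z = -10) → ((2*z ≥ 6 → 7*q ≥ 2*z + 1) ∧ ((¬(2*z ≥ 6)) → (∀q_1. cnt ≥ 2*q_1 + 4)))) ∧ ((¬(2*q = 3*cnt ↔ 2*z = -10)) → ((¬(q ≤ -18 ∧ cnt ≤ -2)) ∧ ((¬(q ≤ -18 ∧ cnt ≤ -2)) → cnt ≥ 2*q + 10)))


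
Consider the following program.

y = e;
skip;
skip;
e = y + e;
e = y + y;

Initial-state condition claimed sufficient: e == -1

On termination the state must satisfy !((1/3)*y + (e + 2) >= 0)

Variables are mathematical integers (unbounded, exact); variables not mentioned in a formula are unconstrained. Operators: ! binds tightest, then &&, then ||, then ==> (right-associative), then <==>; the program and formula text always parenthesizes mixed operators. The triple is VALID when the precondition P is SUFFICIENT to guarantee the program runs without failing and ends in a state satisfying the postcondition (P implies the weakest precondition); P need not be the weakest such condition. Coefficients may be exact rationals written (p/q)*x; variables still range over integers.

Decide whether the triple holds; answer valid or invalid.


Working backward. After the program, the postcondition !((1/3)*y + (e + 2) >= 0) must hold; in canonical form it is !(e + (1/3)*y >= -2).
Before e := y + y: !((7/3)*y >= -2)
Before e := y + e: !((7/3)*y >= -2)
Before skip: !((7/3)*y >= -2)
Before skip: !((7/3)*y >= -2)
Before y := e: !((7/3)*e >= -2)
The weakest precondition is !((7/3)*e >= -2).
Check whether e == -1 implies it.
Every state satisfying the precondition satisfies the weakest precondition: the implication holds.
Answer: valid


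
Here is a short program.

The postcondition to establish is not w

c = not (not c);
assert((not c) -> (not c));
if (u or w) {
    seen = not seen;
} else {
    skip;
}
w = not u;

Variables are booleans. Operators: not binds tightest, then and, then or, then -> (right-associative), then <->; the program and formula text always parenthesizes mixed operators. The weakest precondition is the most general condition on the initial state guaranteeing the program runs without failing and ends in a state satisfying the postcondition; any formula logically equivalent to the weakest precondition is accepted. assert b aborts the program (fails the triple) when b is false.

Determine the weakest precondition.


Working backward. After the program, not w must hold.
Before w := not u: u
Then branch requires u; else branch requires u.
Before the if: ((u or w) -> u) and ((not (u or w)) -> u)
Before assert (not c) -> (not c): ((u or w) -> u) and ((not (u or w)) -> u)
Before c := not (not c): ((u or w) -> u) and ((not (u or w)) -> u)
Answer: WP = ((u or w) -> u) and ((not (u or w)) -> u)


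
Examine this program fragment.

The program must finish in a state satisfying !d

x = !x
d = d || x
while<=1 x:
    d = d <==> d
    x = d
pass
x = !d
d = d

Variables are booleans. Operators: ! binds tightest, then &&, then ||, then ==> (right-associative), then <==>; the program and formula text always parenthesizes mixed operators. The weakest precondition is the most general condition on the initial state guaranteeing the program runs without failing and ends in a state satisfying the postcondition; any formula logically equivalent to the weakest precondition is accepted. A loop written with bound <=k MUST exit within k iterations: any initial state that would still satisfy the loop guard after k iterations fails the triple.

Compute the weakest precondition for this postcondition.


Working backward. After the program, !d must hold.
Before d := d: !d
Before x := !d: !d
Before skip: !d
Before the loop (bound <=1), unroll the exhaustion recursion (WP_0 = exit-now case; WP_j = one more guarded iteration, up to j = 1):
  WP_0: (!x) && (!d)
  WP_1: (!x) && ((!x) ==> (!d))
So before the loop: (!x) && ((!x) ==> (!d))
Before d := d || x: (!x) && ((!x) ==> (!(d || x)))
Before x := !x: x && (x ==> (!(d || (!x))))
Answer: WP = x && (x ==> (!(d || (!x))))


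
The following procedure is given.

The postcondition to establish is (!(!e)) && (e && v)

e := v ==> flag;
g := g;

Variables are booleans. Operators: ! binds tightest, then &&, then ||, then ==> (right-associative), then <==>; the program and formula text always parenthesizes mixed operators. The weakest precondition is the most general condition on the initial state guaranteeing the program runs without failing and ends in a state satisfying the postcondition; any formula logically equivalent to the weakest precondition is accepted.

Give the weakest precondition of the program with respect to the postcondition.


Working backward. After the program, the postcondition (!(!e)) && (e && v) must hold; in canonical form it is e && v.
Before g := g: e && v
Before e := v ==> flag: (v ==> flag) && v
Answer: WP = (v ==> flag) && v


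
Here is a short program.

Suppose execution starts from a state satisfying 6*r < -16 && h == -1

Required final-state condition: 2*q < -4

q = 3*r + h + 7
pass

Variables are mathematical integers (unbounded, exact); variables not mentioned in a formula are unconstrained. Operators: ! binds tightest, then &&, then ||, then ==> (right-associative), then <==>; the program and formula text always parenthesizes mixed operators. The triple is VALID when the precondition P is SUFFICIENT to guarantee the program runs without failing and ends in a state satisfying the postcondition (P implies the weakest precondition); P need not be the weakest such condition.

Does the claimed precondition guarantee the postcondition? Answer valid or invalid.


Working backward. After the program, 2*q < -4 must hold.
Before skip: 2*q < -4
Before q := 3*r + h + 7: 2*h + 6*r < -18
The weakest precondition is 2*h + 6*r < -18.
Check whether 6*r < -16 && h == -1 implies it.
Every state satisfying the precondition satisfies the weakest precondition: the implication holds.
Answer: valid


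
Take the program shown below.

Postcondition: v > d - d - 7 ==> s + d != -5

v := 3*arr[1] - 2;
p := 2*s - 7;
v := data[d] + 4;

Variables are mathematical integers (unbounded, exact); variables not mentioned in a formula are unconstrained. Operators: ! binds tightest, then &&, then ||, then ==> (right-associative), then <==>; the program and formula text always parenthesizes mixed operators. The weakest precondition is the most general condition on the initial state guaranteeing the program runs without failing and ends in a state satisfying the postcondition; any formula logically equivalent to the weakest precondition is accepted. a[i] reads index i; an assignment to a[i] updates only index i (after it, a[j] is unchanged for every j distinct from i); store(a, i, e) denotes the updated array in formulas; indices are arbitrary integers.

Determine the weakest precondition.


Working backward. After the program, the postcondition v > d - d - 7 ==> s + d != -5 must hold; in canonical form it is v > -7 ==> d + s != -5.
Before v := data[d] + 4: data[d] > -11 ==> d + s != -5
Before p := 2*s - 7: data[d] > -11 ==> d + s != -5
Before v := 3*arr[1] - 2: data[d] > -11 ==> d + s != -5
Answer: WP = data[d] > -11 ==> d + s != -5


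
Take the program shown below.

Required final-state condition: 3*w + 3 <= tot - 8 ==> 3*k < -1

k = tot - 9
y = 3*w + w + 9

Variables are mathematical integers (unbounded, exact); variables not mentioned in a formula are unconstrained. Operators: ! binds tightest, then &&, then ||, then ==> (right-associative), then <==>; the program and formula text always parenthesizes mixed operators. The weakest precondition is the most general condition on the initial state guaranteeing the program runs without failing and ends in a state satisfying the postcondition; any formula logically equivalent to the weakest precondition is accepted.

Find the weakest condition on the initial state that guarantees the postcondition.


Working backward. After the program, the postcondition 3*w + 3 <= tot - 8 ==> 3*k < -1 must hold; in canonical form it is 3*w <= tot - 11 ==> 3*k < -1.
Before y := 3*w + w + 9: 3*w <= tot - 11 ==> 3*k < -1
Before k := tot - 9: 3*w <= tot - 11 ==> 3*tot < 26
Answer: WP = 3*w <= tot - 11 ==> 3*tot < 26


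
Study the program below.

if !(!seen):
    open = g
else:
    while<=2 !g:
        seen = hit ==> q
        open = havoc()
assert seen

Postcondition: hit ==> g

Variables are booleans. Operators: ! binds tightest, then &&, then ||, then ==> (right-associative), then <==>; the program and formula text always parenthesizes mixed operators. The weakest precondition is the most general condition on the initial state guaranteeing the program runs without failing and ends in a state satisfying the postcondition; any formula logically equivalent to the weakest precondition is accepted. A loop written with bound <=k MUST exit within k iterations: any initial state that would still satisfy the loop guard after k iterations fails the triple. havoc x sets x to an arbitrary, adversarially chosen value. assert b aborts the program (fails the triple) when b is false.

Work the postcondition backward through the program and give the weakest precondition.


Working backward. After the program, hit ==> g must hold.
Before assert seen: seen && (hit ==> g)
Then branch requires seen && (hit ==> g); else branch requires ((!g) ==> (((!g) ==> (g && (hit ==> q) && (hit ==> g))) && (g ==> ((hit ==> q) && (hit ==> g))))) && (g ==> (seen && (hit ==> g))).
Before the if: (seen ==> (seen && (hit ==> g))) && ((!seen) ==> (((!g) ==> (((!g) ==> (g && (hit ==> q) && (hit ==> g))) && (g ==> ((hit ==> q) && (hit ==> g))))) && (g ==> (seen && (hit ==> g)))))
Answer: WP = (seen ==> (seen && (hit ==> g))) && ((!seen) ==> (((!g) ==> (((!g) ==> (g && (hit ==> q) && (hit ==> g))) && (g ==> ((hit ==> q) && (hit ==> g))))) && (g ==> (seen && (hit ==> g)))))


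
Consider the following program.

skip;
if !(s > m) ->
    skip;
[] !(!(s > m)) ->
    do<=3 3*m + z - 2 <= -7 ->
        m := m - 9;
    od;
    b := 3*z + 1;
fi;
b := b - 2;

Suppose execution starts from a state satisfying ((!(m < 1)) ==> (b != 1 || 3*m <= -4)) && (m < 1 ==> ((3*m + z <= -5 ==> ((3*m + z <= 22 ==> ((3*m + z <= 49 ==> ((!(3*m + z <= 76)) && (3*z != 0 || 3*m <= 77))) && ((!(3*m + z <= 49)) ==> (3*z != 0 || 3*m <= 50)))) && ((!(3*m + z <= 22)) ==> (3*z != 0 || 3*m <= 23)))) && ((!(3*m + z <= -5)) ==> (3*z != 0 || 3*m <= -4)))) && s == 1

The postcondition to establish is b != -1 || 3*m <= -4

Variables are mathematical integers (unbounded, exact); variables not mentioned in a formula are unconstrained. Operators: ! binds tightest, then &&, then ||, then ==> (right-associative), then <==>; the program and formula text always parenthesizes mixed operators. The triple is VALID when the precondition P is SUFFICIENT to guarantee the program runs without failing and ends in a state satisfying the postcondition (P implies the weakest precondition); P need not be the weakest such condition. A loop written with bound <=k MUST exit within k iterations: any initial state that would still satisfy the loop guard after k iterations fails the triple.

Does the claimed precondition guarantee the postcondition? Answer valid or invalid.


Working backward. After the program, b != -1 || 3*m <= -4 must hold.
Before b := b - 2: b != 1 || 3*m <= -4
Then branch requires b != 1 || 3*m <= -4; else branch requires (3*m + z <= -5 ==> ((3*m + z <= 22 ==> ((3*m + z <= 49 ==> ((!(3*m + z <= 76)) && (3*z != 0 || 3*m <= 77))) && ((!(3*m + z <= 49)) ==> (3*z != 0 || 3*m <= 50)))) && ((!(3*m + z <= 22)) ==> (3*z != 0 || 3*m <= 23)))) && ((!(3*m + z <= -5)) ==> (3*z != 0 || 3*m <= -4)).
Before the if: ((!(s > m)) ==> (b != 1 || 3*m <= -4)) && (s > m ==> ((3*m + z <= -5 ==> ((3*m + z <= 22 ==> ((3*m + z <= 49 ==> ((!(3*m + z <= 76)) && (3*z != 0 || 3*m <= 77))) && ((!(3*m + z <= 49)) ==> (3*z != 0 || 3*m <= 50)))) && ((!(3*m + z <= 22)) ==> (3*z != 0 || 3*m <= 23)))) && ((!(3*m + z <= -5)) ==> (3*z != 0 || 3*m <= -4))))
Before skip: ((!(s > m)) ==> (b != 1 || 3*m <= -4)) && (s > m ==> ((3*m + z <= -5 ==> ((3*m + z <= 22 ==> ((3*m + z <= 49 ==> ((!(3*m + z <= 76)) && (3*z != 0 || 3*m <= 77))) && ((!(3*m + z <= 49)) ==> (3*z != 0 || 3*m <= 50)))) && ((!(3*m + z <= 22)) ==> (3*z != 0 || 3*m <= 23)))) && ((!(3*m + z <= -5)) ==> (3*z != 0 || 3*m <= -4))))
The weakest precondition is ((!(s > m)) ==> (b != 1 || 3*m <= -4)) && (s > m ==> ((3*m + z <= -5 ==> ((3*m + z <= 22 ==> ((3*m + z <= 49 ==> ((!(3*m + z <= 76)) && (3*z != 0 || 3*m <= 77))) && ((!(3*m + z <= 49)) ==> (3*z != 0 || 3*m <= 50)))) && ((!(3*m + z <= 22)) ==> (3*z != 0 || 3*m <= 23)))) && ((!(3*m + z <= -5)) ==> (3*z != 0 || 3*m <= -4)))).
Check whether ((!(m < 1)) ==> (b != 1 || 3*m <= -4)) && (m < 1 ==> ((3*m + z <= -5 ==> ((3*m + z <= 22 ==> ((3*m + z <= 49 ==> ((!(3*m + z <= 76)) && (3*z != 0 || 3*m <= 77))) && ((!(3*m + z <= 49)) ==> (3*z != 0 || 3*m <= 50)))) && ((!(3*m + z <= 22)) ==> (3*z != 0 || 3*m <= 23)))) && ((!(3*m + z <= -5)) ==> (3*z != 0 || 3*m <= -4)))) && s == 1 implies it.
Every state satisfying the precondition satisfies the weakest precondition: the implication holds.
Answer: valid


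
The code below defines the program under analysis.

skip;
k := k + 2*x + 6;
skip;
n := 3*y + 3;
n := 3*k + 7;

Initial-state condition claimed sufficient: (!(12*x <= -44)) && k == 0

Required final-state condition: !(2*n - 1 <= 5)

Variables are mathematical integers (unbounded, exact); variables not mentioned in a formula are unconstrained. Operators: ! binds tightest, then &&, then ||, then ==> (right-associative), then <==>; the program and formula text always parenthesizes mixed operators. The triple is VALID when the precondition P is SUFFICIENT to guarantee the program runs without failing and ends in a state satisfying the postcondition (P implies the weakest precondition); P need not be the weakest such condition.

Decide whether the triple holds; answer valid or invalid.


Working backward. After the program, the postcondition !(2*n - 1 <= 5) must hold; in canonical form it is !(2*n <= 6).
Before n := 3*k + 7: !(6*k <= -8)
Before n := 3*y + 3: !(6*k <= -8)
Before skip: !(6*k <= -8)
Before k := k + 2*x + 6: !(6*k + 12*x <= -44)
Before skip: !(6*k + 12*x <= -44)
The weakest precondition is !(6*k + 12*x <= -44).
Check whether (!(12*x <= -44)) && k == 0 implies it.
Every state satisfying the precondition satisfies the weakest precondition: the implication holds.
Answer: valid


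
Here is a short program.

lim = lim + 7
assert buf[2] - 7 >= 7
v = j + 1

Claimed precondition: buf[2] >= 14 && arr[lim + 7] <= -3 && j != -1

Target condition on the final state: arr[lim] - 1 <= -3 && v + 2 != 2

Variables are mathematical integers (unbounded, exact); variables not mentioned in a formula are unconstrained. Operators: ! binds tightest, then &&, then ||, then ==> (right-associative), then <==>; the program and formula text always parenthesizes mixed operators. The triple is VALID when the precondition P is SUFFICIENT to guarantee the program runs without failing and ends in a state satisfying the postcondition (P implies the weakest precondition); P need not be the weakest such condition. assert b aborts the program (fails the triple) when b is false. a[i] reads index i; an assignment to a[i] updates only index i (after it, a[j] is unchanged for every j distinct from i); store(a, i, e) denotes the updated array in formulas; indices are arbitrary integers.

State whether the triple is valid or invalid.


Working backward. After the program, the postcondition arr[lim] - 1 <= -3 && v + 2 != 2 must hold; in canonical form it is arr[lim] <= -2 && v != 0.
Before v := j + 1: arr[lim] <= -2 && j != -1
Before assert buf[2] - 7 >= 7: buf[2] >= 14 && arr[lim] <= -2 && j != -1
Before lim := lim + 7: buf[2] >= 14 && arr[lim + 7] <= -2 && j != -1
The weakest precondition is buf[2] >= 14 && arr[lim + 7] <= -2 && j != -1.
Check whether buf[2] >= 14 && arr[lim + 7] <= -3 && j != -1 implies it.
Every state satisfying the precondition satisfies the weakest precondition: the implication holds.
Answer: valid


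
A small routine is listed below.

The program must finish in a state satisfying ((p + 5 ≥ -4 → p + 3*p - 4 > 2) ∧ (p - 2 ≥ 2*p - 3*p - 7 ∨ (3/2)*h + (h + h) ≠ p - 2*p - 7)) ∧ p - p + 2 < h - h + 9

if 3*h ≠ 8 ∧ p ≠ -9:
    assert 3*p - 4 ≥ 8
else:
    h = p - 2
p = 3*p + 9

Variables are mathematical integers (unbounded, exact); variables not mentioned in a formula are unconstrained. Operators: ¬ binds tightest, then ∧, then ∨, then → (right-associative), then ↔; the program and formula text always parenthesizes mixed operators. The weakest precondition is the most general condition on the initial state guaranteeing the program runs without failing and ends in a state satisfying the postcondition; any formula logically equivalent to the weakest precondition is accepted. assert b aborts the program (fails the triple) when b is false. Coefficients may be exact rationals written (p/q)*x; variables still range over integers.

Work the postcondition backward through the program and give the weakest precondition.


Working backward. After the program, the postcondition ((p + 5 ≥ -4 → p + 3*p - 4 > 2) ∧ (p - 2 ≥ 2*p - 3*p - 7 ∨ (3/2)*h + (h + h) ≠ p - 2*p - 7)) ∧ p - p + 2 < h - h + 9 must hold; in canonical form it is (p ≥ -9 → 4*p > 6) ∧ (2*p ≥ -5 ∨ (7/2)*h + p ≠ -7).
Before p := 3*p + 9: (3*p ≥ -18 → 12*p > -30) ∧ (6*p ≥ -23 ∨ (7/2)*h + 3*p ≠ -16)
Then branch requires 3*p ≥ 12 ∧ (3*p ≥ -18 → 12*p > -30) ∧ (6*p ≥ -23 ∨ (7/2)*h + 3*p ≠ -16); else branch requires (3*p ≥ -18 → 12*p > -30) ∧ (6*p ≥ -23 ∨ (13/2)*p ≠ -9).
Before the if: ((3*h ≠ 8 ∧ p ≠ -9) → (3*p ≥ 12 ∧ (3*p ≥ -18 → 12*p > -30) ∧ (6*p ≥ -23 ∨ (7/2)*h + 3*p ≠ -16))) ∧ ((¬(3*h ≠ 8 ∧ p ≠ -9)) → ((3*p ≥ -18 → 12*p > -30) ∧ (6*p ≥ -23 ∨ (13/2)*p ≠ -9)))
Answer: WP = ((3*h ≠ 8 ∧ p ≠ -9) → (3*p ≥ 12 ∧ (3*p ≥ -18 → 12*p > -30) ∧ (6*p ≥ -23 ∨ (7/2)*h + 3*p ≠ -16))) ∧ ((¬(3*h ≠ 8 ∧ p ≠ -9)) → ((3*p ≥ -18 → 12*p > -30) ∧ (6*p ≥ -23 ∨ (13/2)*p ≠ -9)))


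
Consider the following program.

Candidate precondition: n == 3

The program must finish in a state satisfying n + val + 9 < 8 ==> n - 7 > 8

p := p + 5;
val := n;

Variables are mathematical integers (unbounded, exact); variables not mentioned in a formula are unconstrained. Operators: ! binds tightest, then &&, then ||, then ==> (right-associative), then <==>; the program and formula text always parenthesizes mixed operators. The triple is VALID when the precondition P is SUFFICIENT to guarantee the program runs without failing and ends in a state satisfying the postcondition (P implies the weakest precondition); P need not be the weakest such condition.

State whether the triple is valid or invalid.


Working backward. After the program, the postcondition n + val + 9 < 8 ==> n - 7 > 8 must hold; in canonical form it is n + val < -1 ==> n > 15.
Before val := n: 2*n < -1 ==> n > 15
Before p := p + 5: 2*n < -1 ==> n > 15
The weakest precondition is 2*n < -1 ==> n > 15.
Check whether n == 3 implies it.
Every state satisfying the precondition satisfies the weakest precondition: the implication holds.
Answer: valid


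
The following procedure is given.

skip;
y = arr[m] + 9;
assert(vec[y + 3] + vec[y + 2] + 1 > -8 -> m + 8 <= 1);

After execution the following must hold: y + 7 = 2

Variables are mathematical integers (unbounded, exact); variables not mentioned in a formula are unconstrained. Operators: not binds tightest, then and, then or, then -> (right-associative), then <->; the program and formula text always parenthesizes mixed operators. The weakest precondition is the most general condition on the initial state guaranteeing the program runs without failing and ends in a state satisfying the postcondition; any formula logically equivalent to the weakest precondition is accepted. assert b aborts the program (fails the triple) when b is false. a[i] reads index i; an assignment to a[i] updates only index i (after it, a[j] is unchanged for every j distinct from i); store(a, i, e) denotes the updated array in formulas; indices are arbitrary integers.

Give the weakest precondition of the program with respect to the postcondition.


Working backward. After the program, the postcondition y + 7 = 2 must hold; in canonical form it is y = -5.
Before assert vec[y + 3] + vec[y + 2] + 1 > -8 -> m + 8 <= 1: (vec[y + 2] + vec[y + 3] > -9 -> m <= -7) and y = -5
Before y := arr[m] + 9: (vec[arr[m] + 11] + vec[arr[m] + 12] > -9 -> m <= -7) and arr[m] = -14
Before skip: (vec[arr[m] + 11] + vec[arr[m] + 12] > -9 -> m <= -7) and arr[m] = -14
Answer: WP = (vec[arr[m] + 11] + vec[arr[m] + 12] > -9 -> m <= -7) and arr[m] = -14


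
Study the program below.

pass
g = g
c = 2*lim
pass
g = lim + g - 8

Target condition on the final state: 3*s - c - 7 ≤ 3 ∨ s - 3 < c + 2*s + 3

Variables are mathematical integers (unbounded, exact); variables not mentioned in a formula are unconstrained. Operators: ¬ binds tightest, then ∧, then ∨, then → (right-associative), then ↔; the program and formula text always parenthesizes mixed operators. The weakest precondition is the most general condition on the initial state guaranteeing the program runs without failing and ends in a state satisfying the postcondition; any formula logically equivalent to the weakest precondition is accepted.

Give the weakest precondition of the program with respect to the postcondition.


Working backward. After the program, the postcondition 3*s - c - 7 ≤ 3 ∨ s - 3 < c + 2*s + 3 must hold; in canonical form it is 3*s ≤ c + 10 ∨ c + s > -6.
Before g := lim + g - 8: 3*s ≤ c + 10 ∨ c + s > -6
Before skip: 3*s ≤ c + 10 ∨ c + s > -6
Before c := 2*lim: 3*s ≤ 2*lim + 10 ∨ 2*lim + s > -6
Before g := g: 3*s ≤ 2*lim + 10 ∨ 2*lim + s > -6
Before skip: 3*s ≤ 2*lim + 10 ∨ 2*lim + s > -6
Answer: WP = 3*s ≤ 2*lim + 10 ∨ 2*lim + s > -6


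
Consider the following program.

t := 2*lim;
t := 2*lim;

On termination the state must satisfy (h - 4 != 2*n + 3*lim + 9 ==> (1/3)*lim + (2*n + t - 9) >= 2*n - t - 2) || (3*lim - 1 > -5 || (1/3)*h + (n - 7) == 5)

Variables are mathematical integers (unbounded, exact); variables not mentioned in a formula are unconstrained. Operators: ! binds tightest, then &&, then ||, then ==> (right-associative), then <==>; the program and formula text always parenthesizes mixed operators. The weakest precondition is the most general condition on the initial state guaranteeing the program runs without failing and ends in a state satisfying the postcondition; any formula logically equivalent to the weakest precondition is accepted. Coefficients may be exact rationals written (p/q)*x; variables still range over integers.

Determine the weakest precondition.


Working backward. After the program, the postcondition (h - 4 != 2*n + 3*lim + 9 ==> (1/3)*lim + (2*n + t - 9) >= 2*n - t - 2) || (3*lim - 1 > -5 || (1/3)*h + (n - 7) == 5) must hold; in canonical form it is (h != 3*lim + 2*n + 13 ==> (1/3)*lim + 2*t >= 7) || 3*lim > -4 || (1/3)*h + n == 12.
Before t := 2*lim: (h != 3*lim + 2*n + 13 ==> (13/3)*lim >= 7) || 3*lim > -4 || (1/3)*h + n == 12
Before t := 2*lim: (h != 3*lim + 2*n + 13 ==> (13/3)*lim >= 7) || 3*lim > -4 || (1/3)*h + n == 12
Answer: WP = (h != 3*lim + 2*n + 13 ==> (13/3)*lim >= 7) || 3*lim > -4 || (1/3)*h + n == 12


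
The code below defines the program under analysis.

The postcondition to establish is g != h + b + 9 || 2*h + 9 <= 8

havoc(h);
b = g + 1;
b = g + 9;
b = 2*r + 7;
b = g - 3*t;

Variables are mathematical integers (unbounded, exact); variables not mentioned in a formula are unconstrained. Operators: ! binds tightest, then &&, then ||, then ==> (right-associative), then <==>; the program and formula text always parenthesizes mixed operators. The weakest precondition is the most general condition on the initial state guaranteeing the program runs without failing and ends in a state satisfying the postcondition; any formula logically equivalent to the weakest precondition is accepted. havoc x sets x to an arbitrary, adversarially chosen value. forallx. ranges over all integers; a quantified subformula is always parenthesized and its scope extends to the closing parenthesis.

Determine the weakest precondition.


Working backward. After the program, the postcondition g != h + b + 9 || 2*h + 9 <= 8 must hold; in canonical form it is g != b + h + 9 || 2*h <= -1.
Before b := g - 3*t: 3*t != h + 9 || 2*h <= -1
Before b := 2*r + 7: 3*t != h + 9 || 2*h <= -1
Before b := g + 9: 3*t != h + 9 || 2*h <= -1
Before b := g + 1: 3*t != h + 9 || 2*h <= -1
Before havoc h: forall h_1. (3*t != h_1 + 9 || 2*h_1 <= -1)
Answer: WP = forall h_1. (3*t != h_1 + 9 || 2*h_1 <= -1)


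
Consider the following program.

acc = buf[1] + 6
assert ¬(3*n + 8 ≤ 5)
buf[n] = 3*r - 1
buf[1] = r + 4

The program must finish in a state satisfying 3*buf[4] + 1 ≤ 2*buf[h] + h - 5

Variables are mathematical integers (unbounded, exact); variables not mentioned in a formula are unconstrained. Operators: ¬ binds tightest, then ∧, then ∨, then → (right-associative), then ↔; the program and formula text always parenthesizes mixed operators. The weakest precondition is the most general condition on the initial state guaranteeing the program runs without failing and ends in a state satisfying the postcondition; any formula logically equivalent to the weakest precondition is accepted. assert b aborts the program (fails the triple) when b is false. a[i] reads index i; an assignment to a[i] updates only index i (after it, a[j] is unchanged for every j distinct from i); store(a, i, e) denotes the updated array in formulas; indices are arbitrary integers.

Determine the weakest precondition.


Working backward. After the program, the postcondition 3*buf[4] + 1 ≤ 2*buf[h] + h - 5 must hold; in canonical form it is 3*buf[4] ≤ 2*buf[h] + h - 6.
Before buf[1] := r + 4: 3*buf[4] ≤ 2*store(buf, 1, r + 4)[h] + h - 6
Before buf[n] := 3*r - 1: 3*store(buf, n, 3*r - 1)[4] ≤ 2*store(store(buf, n, 3*r - 1), 1, r + 4)[h] + h - 6
Before assert ¬(3*n + 8 ≤ 5): (¬(3*n ≤ -3)) ∧ 3*store(buf, n, 3*r - 1)[4] ≤ 2*store(store(buf, n, 3*r - 1), 1, r + 4)[h] + h - 6
Before acc := buf[1] + 6: (¬(3*n ≤ -3)) ∧ 3*store(buf, n, 3*r - 1)[4] ≤ 2*store(store(buf, n, 3*r - 1), 1, r + 4)[h] + h - 6
Answer: WP = (¬(3*n ≤ -3)) ∧ 3*store(buf, n, 3*r - 1)[4] ≤ 2*store(store(buf, n, 3*r - 1), 1, r + 4)[h] + h - 6
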